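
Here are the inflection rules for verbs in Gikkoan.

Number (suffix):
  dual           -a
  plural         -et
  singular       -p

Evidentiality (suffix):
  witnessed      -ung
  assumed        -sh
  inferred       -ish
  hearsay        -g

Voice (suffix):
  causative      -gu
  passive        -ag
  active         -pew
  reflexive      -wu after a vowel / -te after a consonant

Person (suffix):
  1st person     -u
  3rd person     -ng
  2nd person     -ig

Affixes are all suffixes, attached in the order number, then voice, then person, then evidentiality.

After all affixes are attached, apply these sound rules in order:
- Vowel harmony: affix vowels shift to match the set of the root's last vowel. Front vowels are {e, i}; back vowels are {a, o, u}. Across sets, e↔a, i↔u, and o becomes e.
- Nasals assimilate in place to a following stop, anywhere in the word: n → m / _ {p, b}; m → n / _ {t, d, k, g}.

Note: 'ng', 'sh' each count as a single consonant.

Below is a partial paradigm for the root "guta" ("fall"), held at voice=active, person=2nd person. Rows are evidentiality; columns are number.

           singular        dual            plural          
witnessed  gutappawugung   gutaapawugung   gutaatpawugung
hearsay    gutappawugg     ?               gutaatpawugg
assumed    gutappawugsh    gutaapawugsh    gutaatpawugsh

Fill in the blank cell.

Attach number dual -a → gutaa.
Attach voice active -pew → gutaapew.
Attach person 2nd person -ig → gutaapewig.
Attach evidentiality hearsay -g → gutaapewigg.
Apply vowel harmony: gutaapewigg → gutaapawugg.
Nasal assimilation: no change.

gutaapawugg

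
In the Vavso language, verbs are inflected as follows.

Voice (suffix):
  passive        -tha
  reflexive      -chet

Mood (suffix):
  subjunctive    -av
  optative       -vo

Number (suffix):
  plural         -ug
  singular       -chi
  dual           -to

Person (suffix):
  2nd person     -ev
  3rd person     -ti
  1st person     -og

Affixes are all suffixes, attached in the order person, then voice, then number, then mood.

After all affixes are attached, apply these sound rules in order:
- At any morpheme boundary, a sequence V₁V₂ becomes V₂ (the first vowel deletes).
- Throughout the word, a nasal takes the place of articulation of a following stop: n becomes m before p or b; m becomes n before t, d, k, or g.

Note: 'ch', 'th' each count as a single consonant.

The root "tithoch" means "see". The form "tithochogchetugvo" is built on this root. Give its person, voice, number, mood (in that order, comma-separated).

Segment: tithoch-og-chet-ug-vo.
person: -og → 1st person.
voice: -chet → reflexive.
number: -ug → plural.
mood: -vo → optative.

1st person, reflexive, plural, optative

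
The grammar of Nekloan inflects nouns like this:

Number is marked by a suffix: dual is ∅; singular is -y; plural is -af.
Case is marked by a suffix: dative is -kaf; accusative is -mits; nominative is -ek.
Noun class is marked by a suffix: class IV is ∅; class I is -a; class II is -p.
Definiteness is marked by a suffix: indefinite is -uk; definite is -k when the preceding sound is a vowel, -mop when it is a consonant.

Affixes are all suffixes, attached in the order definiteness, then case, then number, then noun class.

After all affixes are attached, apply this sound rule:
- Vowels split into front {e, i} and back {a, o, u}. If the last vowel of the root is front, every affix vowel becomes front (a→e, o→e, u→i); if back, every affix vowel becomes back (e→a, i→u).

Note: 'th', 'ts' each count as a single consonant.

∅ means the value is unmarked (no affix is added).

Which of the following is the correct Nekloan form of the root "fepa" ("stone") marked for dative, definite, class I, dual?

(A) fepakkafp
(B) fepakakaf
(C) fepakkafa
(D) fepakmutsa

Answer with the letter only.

C

Attach definiteness definite -k (after vowel 'a') → fepak.
Attach case dative -kaf → fepakkaf.
number = dual: zero marking, form stays fepakkaf.
Attach noun class class I -a → fepakkafa.
Vowel harmony: no change.
So the correct form is fepakkafa, option (C).
(B) fepakakaf is wrong: it has the affixes in the wrong order.
(A) fepakkafp is wrong: it uses class II instead of class I for noun class.
(D) fepakmutsa is wrong: it uses accusative instead of dative for case.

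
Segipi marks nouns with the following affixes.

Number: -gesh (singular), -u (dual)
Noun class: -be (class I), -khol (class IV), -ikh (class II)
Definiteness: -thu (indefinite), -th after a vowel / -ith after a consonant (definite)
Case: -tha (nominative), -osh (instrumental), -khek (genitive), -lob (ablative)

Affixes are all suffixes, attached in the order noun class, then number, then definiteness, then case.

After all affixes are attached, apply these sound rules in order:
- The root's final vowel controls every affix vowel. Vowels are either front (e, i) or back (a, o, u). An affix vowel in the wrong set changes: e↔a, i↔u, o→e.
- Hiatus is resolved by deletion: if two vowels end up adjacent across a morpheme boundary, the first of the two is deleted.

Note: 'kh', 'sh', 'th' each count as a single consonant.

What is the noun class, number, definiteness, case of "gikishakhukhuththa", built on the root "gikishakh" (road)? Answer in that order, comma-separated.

Segment: gikishakh-ikh-u-th-tha.
noun class: -ikh → class II.
number: -u → dual.
definiteness: -th/ith → definite.
case: -tha → nominative.

class II, dual, definite, nominative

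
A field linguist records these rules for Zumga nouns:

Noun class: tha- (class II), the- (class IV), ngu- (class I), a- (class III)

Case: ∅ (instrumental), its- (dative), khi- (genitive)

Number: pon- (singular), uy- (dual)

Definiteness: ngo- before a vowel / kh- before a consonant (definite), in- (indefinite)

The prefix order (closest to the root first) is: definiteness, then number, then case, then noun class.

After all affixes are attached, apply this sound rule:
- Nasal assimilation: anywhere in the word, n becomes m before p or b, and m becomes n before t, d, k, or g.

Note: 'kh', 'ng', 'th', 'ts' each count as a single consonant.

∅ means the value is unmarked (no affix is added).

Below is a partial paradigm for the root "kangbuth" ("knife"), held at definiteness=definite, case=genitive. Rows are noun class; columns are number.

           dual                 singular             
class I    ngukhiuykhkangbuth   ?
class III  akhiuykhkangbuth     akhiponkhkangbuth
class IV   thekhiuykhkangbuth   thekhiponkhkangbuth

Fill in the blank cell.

ngukhiponkhkangbuth

Attach definiteness definite kh- (before consonant 'k') → khkangbuth.
Attach number singular pon- → ponkhkangbuth.
Attach case genitive khi- → khiponkhkangbuth.
Attach noun class class I ngu- → ngukhiponkhkangbuth.
Nasal assimilation: no change.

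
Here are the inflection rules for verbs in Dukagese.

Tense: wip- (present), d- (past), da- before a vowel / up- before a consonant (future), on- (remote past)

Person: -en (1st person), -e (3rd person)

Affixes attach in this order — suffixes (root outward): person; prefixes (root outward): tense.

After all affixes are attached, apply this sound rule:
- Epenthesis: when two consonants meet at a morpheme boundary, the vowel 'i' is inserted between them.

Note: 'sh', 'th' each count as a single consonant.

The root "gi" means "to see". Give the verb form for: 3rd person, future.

upigie

Attach person 3rd person -e → gie.
Attach tense future up- (before consonant 'g') → upgie.
Apply epenthesis: upgie → upigie.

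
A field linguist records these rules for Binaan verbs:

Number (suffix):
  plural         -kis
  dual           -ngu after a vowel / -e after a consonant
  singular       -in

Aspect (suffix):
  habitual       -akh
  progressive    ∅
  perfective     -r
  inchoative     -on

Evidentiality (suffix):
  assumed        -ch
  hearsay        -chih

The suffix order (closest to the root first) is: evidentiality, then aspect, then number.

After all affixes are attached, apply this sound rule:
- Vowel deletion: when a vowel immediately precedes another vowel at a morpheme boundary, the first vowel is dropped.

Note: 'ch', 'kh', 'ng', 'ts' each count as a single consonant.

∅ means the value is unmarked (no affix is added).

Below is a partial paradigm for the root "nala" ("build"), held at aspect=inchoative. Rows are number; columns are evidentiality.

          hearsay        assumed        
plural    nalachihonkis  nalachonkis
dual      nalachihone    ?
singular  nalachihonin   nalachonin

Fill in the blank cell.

Attach evidentiality assumed -ch → nalach.
Attach aspect inchoative -on → nalachon.
Attach number dual -e (after consonant 'n') → nalachone.
Vowel deletion: no change.

nalachone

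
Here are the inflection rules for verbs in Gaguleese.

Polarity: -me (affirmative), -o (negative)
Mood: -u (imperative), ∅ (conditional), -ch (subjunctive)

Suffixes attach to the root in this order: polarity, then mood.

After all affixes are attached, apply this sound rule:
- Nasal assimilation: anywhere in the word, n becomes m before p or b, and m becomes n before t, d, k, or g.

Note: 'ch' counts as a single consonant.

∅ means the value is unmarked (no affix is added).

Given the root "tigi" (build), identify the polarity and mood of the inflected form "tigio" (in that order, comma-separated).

negative, conditional

Segment: tigi-o.
polarity: -o → negative.
mood: ∅ → conditional.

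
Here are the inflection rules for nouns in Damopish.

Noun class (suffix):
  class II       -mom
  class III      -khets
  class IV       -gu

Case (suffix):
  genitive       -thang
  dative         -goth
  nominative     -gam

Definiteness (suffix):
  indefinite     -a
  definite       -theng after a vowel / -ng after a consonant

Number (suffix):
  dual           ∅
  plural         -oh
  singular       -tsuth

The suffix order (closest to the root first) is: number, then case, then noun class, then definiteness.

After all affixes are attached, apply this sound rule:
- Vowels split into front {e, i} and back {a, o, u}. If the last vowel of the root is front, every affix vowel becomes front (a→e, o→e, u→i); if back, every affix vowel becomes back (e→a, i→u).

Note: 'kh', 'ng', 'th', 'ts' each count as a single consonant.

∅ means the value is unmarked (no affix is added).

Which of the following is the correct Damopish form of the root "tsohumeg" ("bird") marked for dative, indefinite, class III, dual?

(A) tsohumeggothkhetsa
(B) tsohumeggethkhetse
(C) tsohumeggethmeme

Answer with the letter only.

B

number = dual: zero marking, form stays tsohumeg.
Attach case dative -goth → tsohumeggoth.
Attach noun class class III -khets → tsohumeggothkhets.
Attach definiteness indefinite -a → tsohumeggothkhetsa.
Apply vowel harmony: tsohumeggothkhetsa → tsohumeggethkhetse.
So the correct form is tsohumeggethkhetse, option (B).
(A) tsohumeggothkhetsa is wrong: it fails to apply the sound rule(s).
(C) tsohumeggethmeme is wrong: it uses class II instead of class III for noun class.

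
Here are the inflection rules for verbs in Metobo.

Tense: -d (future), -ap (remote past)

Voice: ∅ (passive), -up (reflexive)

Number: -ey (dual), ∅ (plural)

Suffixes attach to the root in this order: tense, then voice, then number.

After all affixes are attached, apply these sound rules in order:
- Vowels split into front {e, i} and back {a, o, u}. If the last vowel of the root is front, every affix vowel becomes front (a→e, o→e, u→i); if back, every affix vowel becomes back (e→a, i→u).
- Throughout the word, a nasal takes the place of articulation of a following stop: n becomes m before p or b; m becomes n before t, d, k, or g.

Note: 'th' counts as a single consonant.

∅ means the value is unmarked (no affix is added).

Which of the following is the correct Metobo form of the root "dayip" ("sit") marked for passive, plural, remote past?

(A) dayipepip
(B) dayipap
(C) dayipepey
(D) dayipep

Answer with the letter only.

Attach tense remote past -ap → dayipap.
voice = passive: zero marking, form stays dayipap.
number = plural: zero marking, form stays dayipap.
Apply vowel harmony: dayipap → dayipep.
Nasal assimilation: no change.
So the correct form is dayipep, option (D).
(A) dayipepip is wrong: it uses reflexive instead of passive for voice.
(B) dayipap is wrong: it fails to apply the sound rule(s).
(C) dayipepey is wrong: it uses dual instead of plural for number.

D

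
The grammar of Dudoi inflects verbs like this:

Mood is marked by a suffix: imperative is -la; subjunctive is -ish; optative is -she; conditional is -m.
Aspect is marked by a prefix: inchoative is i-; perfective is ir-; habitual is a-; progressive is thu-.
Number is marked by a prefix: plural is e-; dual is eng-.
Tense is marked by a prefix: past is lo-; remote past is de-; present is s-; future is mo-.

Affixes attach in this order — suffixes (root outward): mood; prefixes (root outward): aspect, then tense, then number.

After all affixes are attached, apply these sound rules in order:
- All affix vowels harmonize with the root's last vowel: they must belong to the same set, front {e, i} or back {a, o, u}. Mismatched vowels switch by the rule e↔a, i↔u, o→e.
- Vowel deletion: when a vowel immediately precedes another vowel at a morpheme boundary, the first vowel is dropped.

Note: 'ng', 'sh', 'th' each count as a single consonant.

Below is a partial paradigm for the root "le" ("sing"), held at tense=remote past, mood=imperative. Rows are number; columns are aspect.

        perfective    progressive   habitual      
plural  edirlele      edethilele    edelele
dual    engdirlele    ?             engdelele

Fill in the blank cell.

Attach aspect progressive thu- → thule.
Attach tense remote past de- → dethule.
Attach mood imperative -la → dethulela.
Attach number dual eng- → engdethulela.
Apply vowel harmony: engdethulela → engdethilele.
Vowel deletion: no change.

engdethilele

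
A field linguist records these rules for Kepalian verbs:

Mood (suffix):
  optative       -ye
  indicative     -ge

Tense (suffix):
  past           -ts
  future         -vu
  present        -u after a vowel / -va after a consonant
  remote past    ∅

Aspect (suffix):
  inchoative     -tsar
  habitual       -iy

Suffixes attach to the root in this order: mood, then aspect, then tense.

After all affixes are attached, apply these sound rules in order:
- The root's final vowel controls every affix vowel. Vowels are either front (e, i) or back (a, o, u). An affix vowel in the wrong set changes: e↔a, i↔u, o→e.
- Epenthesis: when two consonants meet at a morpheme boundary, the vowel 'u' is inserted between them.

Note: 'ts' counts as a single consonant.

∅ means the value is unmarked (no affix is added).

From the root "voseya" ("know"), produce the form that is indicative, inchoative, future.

Attach mood indicative -ge → voseyage.
Attach aspect inchoative -tsar → voseyagetsar.
Attach tense future -vu → voseyagetsarvu.
Apply vowel harmony: voseyagetsarvu → voseyagatsarvu.
Apply epenthesis: voseyagatsarvu → voseyagatsaruvu.

voseyagatsaruvu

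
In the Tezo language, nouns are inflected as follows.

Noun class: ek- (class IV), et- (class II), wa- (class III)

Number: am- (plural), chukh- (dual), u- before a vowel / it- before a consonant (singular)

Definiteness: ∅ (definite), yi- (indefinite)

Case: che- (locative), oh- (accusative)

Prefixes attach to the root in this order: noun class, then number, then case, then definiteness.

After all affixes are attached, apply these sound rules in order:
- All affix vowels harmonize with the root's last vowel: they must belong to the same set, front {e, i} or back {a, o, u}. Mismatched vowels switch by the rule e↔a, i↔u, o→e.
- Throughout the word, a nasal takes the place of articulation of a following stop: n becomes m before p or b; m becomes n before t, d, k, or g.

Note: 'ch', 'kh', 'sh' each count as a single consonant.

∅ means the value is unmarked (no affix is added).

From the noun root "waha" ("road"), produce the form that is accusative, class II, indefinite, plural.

Attach noun class class II et- → etwaha.
Attach number plural am- → ametwaha.
Attach case accusative oh- → ohametwaha.
Attach definiteness indefinite yi- → yiohametwaha.
Apply vowel harmony: yiohametwaha → yuohamatwaha.
Nasal assimilation: no change.

yuohamatwaha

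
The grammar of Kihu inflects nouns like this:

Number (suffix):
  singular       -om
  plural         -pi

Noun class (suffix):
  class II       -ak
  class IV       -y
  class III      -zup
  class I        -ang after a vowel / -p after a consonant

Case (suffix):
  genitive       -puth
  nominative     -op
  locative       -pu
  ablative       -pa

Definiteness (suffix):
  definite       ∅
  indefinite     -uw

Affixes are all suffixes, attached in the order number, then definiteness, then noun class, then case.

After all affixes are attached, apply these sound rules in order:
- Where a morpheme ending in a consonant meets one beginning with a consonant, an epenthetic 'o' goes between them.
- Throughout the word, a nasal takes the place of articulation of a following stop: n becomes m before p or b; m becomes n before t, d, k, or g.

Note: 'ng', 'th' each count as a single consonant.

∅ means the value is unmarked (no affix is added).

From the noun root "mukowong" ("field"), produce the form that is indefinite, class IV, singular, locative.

mukowongomuwoyopu

Attach number singular -om → mukowongom.
Attach definiteness indefinite -uw → mukowongomuw.
Attach noun class class IV -y → mukowongomuwy.
Attach case locative -pu → mukowongomuwypu.
Apply epenthesis: mukowongomuwypu → mukowongomuwoyopu.
Nasal assimilation: no change.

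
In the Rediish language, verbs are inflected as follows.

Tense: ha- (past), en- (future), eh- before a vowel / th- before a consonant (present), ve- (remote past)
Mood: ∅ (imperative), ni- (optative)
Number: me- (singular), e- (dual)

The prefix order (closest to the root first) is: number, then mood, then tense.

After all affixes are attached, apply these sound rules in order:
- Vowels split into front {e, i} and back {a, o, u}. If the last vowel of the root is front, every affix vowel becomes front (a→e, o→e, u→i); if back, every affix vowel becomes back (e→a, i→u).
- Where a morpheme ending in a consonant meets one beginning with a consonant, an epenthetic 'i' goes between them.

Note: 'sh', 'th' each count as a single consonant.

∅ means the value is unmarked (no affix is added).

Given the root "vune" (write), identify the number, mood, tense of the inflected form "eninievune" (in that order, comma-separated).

dual, optative, future

Segment: en-ni-e-vune.
number: e- → dual.
mood: ni- → optative.
tense: en- → future.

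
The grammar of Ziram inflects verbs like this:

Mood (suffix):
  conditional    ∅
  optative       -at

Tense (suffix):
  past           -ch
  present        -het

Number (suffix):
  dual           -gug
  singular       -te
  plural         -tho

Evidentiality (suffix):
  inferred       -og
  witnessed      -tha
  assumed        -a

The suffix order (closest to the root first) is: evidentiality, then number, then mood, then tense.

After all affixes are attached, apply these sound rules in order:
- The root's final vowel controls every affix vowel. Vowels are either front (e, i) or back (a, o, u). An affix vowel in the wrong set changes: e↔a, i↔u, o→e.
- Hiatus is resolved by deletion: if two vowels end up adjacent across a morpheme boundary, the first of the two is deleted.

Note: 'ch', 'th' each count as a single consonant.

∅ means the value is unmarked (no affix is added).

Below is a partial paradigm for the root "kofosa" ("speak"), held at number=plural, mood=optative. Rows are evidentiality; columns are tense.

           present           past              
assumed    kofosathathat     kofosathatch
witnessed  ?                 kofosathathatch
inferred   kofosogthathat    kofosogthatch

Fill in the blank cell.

kofosathathathat

Attach evidentiality witnessed -tha → kofosatha.
Attach number plural -tho → kofosathatho.
Attach mood optative -at → kofosathathoat.
Attach tense present -het → kofosathathoathet.
Apply vowel harmony: kofosathathoathet → kofosathathoathat.
Apply vowel deletion: kofosathathoathat → kofosathathathat.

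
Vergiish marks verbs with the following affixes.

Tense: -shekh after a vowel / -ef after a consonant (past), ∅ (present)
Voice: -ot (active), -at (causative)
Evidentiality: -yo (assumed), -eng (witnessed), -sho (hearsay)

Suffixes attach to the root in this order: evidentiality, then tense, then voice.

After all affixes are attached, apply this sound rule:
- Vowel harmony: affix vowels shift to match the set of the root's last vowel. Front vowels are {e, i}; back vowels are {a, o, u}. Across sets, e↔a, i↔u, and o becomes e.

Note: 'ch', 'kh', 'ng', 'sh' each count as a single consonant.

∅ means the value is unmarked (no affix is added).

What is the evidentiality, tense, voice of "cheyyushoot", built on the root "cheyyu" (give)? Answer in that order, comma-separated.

Segment: cheyyu-sho-ot.
evidentiality: -sho → hearsay.
tense: ∅ → present.
voice: -ot → active.

hearsay, present, active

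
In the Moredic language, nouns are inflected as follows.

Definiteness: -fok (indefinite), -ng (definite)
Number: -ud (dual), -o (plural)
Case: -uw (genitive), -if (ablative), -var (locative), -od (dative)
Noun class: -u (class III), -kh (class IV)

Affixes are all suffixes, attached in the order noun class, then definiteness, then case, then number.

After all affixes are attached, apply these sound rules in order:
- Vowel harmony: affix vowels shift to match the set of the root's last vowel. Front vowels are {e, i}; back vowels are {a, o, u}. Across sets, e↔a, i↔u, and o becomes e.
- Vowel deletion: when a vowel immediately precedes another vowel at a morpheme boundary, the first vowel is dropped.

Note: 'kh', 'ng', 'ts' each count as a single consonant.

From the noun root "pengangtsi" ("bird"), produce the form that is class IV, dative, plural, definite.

Attach noun class class IV -kh → pengangtsikh.
Attach definiteness definite -ng → pengangtsikhng.
Attach case dative -od → pengangtsikhngod.
Attach number plural -o → pengangtsikhngodo.
Apply vowel harmony: pengangtsikhngodo → pengangtsikhngede.
Vowel deletion: no change.

pengangtsikhngede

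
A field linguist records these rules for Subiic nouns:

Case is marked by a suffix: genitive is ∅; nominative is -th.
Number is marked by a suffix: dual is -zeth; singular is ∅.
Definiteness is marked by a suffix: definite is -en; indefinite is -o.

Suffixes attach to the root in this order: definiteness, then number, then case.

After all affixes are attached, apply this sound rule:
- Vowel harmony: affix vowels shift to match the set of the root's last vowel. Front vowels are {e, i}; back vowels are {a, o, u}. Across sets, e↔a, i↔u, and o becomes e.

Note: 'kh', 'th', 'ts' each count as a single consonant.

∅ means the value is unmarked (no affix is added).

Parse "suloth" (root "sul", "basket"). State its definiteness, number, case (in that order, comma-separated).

Segment: sul-o-th.
definiteness: -o → indefinite.
number: ∅ → singular.
case: -th → nominative.

indefinite, singular, nominative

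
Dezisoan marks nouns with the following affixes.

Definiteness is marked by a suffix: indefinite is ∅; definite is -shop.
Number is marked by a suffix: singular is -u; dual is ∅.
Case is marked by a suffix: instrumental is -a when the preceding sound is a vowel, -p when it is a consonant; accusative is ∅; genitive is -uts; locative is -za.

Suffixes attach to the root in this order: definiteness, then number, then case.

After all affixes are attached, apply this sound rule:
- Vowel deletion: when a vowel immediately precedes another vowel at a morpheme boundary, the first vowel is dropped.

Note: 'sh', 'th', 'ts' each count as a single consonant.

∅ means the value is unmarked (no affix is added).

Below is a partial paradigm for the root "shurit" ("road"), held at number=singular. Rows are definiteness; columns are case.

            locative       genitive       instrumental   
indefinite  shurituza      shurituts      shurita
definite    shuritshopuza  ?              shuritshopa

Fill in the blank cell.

Attach definiteness definite -shop → shuritshop.
Attach number singular -u → shuritshopu.
Attach case genitive -uts → shuritshopuuts.
Apply vowel deletion: shuritshopuuts → shuritshoputs.

shuritshoputs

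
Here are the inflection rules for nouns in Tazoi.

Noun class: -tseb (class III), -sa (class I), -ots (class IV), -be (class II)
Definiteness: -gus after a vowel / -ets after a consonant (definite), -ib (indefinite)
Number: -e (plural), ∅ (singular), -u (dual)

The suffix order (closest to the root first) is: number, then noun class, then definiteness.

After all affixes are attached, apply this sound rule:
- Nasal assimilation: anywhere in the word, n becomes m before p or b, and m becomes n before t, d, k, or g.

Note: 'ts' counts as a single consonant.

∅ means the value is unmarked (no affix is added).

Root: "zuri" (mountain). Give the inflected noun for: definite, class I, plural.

zuriesagus

Attach number plural -e → zurie.
Attach noun class class I -sa → zuriesa.
Attach definiteness definite -gus (after vowel 'a') → zuriesagus.
Nasal assimilation: no change.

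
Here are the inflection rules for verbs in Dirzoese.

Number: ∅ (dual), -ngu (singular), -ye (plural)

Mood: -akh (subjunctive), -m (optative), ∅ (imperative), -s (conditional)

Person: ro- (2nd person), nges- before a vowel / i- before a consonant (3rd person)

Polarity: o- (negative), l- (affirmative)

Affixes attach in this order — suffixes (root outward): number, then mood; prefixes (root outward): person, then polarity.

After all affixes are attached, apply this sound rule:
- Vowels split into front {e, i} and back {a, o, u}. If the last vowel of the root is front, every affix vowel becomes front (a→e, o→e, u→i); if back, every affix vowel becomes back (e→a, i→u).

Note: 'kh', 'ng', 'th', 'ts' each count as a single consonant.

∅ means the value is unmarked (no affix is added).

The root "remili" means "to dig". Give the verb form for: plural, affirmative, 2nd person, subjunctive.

Attach number plural -ye → remiliye.
Attach person 2nd person ro- → roremiliye.
Attach polarity affirmative l- → lroremiliye.
Attach mood subjunctive -akh → lroremiliyeakh.
Apply vowel harmony: lroremiliyeakh → lreremiliyeekh.

lreremiliyeekh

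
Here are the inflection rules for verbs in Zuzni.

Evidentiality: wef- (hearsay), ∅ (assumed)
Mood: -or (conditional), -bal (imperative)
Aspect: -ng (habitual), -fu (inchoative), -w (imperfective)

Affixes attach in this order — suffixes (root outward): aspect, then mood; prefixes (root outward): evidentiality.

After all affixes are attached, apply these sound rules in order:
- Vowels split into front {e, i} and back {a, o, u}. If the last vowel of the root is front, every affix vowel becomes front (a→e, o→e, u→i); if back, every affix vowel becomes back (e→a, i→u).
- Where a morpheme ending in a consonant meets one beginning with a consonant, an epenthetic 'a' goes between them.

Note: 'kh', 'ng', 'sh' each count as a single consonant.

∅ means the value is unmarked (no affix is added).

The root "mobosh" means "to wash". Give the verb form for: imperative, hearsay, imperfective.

wafamoboshawabal

Attach aspect imperfective -w → moboshw.
Attach mood imperative -bal → moboshwbal.
Attach evidentiality hearsay wef- → wefmoboshwbal.
Apply vowel harmony: wefmoboshwbal → wafmoboshwbal.
Apply epenthesis: wafmoboshwbal → wafamoboshawabal.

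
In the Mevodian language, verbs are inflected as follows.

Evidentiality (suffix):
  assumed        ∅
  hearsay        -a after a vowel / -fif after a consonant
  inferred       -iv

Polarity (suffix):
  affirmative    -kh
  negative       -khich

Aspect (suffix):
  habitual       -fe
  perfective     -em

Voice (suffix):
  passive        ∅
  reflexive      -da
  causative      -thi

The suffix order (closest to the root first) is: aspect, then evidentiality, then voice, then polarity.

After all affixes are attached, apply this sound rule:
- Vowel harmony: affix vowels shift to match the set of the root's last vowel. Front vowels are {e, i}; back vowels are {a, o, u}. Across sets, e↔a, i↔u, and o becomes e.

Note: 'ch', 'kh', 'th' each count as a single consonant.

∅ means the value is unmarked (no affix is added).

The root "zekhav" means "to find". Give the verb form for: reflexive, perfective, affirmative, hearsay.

Attach aspect perfective -em → zekhavem.
Attach evidentiality hearsay -fif (after consonant 'm') → zekhavemfif.
Attach voice reflexive -da → zekhavemfifda.
Attach polarity affirmative -kh → zekhavemfifdakh.
Apply vowel harmony: zekhavemfifdakh → zekhavamfufdakh.

zekhavamfufdakh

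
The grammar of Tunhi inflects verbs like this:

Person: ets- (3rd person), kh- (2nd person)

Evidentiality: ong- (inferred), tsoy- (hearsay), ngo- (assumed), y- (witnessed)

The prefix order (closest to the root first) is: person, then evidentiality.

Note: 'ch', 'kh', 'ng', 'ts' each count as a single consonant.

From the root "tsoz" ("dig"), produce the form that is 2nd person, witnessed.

Attach person 2nd person kh- → khtsoz.
Attach evidentiality witnessed y- → ykhtsoz.

ykhtsoz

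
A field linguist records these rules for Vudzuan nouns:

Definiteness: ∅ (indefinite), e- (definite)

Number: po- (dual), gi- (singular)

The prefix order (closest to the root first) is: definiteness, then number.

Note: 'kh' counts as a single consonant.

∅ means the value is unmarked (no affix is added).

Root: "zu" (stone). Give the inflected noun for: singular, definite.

Attach definiteness definite e- → ezu.
Attach number singular gi- → giezu.

giezu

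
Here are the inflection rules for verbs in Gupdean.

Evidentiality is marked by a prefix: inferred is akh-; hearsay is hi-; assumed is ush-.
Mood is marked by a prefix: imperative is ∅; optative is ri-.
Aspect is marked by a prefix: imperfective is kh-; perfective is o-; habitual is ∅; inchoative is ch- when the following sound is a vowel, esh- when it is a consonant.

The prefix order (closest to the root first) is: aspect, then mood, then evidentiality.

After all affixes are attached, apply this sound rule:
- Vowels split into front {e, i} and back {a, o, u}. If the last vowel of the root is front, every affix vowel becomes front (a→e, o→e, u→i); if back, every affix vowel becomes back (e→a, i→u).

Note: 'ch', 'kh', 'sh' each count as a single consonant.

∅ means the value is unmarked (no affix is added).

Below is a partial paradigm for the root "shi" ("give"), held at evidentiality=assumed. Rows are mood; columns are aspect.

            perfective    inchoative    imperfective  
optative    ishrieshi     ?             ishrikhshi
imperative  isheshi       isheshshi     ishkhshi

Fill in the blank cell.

ishrieshshi

Attach aspect inchoative esh- (before consonant 'sh') → eshshi.
Attach mood optative ri- → rieshshi.
Attach evidentiality assumed ush- → ushrieshshi.
Apply vowel harmony: ushrieshshi → ishrieshshi.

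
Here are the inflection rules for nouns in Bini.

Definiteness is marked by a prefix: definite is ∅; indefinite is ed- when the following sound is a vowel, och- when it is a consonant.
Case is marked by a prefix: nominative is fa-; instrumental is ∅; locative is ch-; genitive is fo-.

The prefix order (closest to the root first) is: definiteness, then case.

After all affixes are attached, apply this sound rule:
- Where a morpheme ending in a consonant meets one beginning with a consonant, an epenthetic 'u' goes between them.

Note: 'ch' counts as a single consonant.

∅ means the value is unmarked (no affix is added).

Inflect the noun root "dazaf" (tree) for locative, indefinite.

chochudazaf

Attach definiteness indefinite och- (before consonant 'd') → ochdazaf.
Attach case locative ch- → chochdazaf.
Apply epenthesis: chochdazaf → chochudazaf.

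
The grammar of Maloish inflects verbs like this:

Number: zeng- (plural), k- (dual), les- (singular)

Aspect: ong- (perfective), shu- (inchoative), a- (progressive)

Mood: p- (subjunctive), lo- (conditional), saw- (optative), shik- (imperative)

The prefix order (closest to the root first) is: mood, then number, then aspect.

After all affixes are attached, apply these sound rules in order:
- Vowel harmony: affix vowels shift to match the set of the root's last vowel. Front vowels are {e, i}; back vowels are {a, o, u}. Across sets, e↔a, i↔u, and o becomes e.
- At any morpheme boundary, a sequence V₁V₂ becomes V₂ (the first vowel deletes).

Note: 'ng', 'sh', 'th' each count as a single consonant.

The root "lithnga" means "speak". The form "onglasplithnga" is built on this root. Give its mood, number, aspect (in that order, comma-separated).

subjunctive, singular, perfective

Segment: ong-les-p-lithnga.
mood: p- → subjunctive.
number: les- → singular.
aspect: ong- → perfective.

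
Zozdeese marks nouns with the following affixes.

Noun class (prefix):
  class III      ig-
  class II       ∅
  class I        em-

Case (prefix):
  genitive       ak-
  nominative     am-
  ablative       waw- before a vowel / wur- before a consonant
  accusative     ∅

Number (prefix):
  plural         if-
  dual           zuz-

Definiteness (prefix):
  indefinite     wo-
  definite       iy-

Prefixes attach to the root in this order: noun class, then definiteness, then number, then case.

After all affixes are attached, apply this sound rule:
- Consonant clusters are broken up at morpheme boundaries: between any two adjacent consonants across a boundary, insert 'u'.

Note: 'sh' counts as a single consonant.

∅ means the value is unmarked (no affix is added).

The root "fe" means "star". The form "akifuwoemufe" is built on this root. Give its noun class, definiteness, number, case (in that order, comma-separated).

class I, indefinite, plural, genitive

Segment: ak-if-wo-em-fe.
noun class: em- → class I.
definiteness: wo- → indefinite.
number: if- → plural.
case: ak- → genitive.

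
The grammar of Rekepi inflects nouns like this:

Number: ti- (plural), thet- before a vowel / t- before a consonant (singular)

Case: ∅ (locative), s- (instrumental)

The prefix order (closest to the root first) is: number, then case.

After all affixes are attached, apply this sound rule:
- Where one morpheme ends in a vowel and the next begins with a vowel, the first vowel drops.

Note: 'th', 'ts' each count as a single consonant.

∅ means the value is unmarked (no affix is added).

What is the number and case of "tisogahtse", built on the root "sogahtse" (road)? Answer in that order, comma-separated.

plural, locative

Segment: ti-sogahtse.
number: ti- → plural.
case: ∅ → locative.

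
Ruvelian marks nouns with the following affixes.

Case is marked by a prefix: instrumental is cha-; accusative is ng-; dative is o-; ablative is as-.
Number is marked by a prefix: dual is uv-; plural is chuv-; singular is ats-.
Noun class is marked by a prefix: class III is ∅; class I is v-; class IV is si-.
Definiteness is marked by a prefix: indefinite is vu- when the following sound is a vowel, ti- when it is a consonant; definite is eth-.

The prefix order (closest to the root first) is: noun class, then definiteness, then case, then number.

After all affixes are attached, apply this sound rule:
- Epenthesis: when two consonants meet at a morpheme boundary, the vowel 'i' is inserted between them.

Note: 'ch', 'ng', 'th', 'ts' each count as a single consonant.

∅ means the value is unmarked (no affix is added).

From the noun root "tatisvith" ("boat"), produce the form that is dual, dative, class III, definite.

uvoethitatisvith

noun class = class III: zero marking, form stays tatisvith.
Attach definiteness definite eth- → ethtatisvith.
Attach case dative o- → oethtatisvith.
Attach number dual uv- → uvoethtatisvith.
Apply epenthesis: uvoethtatisvith → uvoethitatisvith.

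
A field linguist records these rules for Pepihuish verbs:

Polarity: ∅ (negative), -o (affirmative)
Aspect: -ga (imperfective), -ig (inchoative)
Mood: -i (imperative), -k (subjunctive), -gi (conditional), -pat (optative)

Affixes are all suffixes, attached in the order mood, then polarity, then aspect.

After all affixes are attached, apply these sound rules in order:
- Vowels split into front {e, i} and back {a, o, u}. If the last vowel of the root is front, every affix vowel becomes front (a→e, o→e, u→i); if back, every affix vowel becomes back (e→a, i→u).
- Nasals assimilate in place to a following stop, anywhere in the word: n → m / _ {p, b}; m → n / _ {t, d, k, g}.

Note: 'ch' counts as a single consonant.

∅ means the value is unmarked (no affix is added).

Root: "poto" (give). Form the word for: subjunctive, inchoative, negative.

Attach mood subjunctive -k → potok.
polarity = negative: zero marking, form stays potok.
Attach aspect inchoative -ig → potokig.
Apply vowel harmony: potokig → potokug.
Nasal assimilation: no change.

potokug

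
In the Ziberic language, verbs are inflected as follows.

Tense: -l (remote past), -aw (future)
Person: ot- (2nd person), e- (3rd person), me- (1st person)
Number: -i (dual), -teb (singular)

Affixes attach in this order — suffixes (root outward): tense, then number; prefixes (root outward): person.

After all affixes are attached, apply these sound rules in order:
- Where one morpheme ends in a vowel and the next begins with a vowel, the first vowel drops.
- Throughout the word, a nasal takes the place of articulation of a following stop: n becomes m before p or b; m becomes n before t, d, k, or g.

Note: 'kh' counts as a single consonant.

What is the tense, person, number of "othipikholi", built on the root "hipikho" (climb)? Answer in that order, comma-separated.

Segment: ot-hipikho-l-i.
tense: -l → remote past.
person: ot- → 2nd person.
number: -i → dual.

remote past, 2nd person, dual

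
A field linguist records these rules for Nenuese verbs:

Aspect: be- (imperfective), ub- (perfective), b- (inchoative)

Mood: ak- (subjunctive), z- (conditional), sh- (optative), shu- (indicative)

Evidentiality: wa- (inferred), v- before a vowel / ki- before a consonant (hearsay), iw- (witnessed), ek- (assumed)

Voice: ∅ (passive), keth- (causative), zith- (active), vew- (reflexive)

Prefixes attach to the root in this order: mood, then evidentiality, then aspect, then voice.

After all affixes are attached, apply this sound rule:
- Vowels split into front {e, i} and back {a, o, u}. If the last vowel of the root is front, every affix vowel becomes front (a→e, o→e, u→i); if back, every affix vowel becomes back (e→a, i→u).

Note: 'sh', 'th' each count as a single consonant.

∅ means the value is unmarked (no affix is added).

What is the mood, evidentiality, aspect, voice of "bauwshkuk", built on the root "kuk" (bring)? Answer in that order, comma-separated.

Segment: be-iw-sh-kuk.
mood: sh- → optative.
evidentiality: iw- → witnessed.
aspect: be- → imperfective.
voice: ∅ → passive.

optative, witnessed, imperfective, passive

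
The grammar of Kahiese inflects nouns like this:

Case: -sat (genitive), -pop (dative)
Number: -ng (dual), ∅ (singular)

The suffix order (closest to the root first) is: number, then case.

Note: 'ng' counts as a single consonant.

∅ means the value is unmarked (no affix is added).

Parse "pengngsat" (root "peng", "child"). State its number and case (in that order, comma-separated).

Segment: peng-ng-sat.
number: -ng → dual.
case: -sat → genitive.

dual, genitive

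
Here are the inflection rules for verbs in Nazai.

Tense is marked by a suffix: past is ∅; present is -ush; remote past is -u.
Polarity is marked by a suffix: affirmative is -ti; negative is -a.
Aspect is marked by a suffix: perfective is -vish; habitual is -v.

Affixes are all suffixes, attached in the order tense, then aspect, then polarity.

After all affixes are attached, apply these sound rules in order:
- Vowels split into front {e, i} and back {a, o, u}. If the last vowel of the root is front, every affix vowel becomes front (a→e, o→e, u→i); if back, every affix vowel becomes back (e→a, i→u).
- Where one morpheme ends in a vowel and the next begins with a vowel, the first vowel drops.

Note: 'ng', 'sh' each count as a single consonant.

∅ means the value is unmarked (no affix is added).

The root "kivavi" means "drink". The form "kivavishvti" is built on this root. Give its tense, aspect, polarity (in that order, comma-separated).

present, habitual, affirmative

Segment: kivavi-ush-v-ti.
tense: -ush → present.
aspect: -v → habitual.
polarity: -ti → affirmative.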